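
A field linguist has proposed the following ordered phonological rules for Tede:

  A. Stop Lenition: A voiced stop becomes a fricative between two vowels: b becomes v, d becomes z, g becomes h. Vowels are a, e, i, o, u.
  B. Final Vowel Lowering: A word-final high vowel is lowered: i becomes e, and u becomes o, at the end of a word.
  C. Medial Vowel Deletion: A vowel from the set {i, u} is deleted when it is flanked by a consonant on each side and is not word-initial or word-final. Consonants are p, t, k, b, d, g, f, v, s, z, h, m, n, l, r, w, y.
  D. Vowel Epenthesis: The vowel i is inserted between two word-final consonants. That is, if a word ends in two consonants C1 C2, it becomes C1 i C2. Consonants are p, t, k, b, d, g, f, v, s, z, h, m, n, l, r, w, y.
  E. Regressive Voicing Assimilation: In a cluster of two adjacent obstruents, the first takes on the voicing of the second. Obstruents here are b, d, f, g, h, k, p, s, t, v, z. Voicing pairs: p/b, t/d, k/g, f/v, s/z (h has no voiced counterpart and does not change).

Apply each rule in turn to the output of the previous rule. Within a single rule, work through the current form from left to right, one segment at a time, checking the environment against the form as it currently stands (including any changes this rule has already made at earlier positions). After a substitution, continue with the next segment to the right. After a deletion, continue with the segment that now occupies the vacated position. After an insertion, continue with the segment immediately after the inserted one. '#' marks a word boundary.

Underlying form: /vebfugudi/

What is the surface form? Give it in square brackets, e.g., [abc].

[vepfhze]

A Stop Lenition: [vebfugudi] → [vebfuhuzi]
B Final Vowel Lowering: [vebfuhuzi] → [vebfuhuze]
C Medial Vowel Deletion: [vebfuhuze] → [vebfhze]
D Vowel Epenthesis: no change — [vebfhze]
E Regressive Voicing Assimilation: [vebfhze] → [vepfhze]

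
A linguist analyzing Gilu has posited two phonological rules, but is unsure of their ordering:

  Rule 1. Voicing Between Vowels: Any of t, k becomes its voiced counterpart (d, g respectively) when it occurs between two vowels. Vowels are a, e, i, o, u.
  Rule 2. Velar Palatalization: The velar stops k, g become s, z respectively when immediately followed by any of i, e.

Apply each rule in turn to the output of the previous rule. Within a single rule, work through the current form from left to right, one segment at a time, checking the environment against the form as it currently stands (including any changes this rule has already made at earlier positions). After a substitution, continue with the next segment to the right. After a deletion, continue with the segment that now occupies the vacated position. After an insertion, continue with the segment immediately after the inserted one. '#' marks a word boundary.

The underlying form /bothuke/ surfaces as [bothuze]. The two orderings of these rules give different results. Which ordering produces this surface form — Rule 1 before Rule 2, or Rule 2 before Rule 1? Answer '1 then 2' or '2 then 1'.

Order 1 then 2:
  1 Voicing Between Vowels: [bothuke] → [bothuge]
  2 Velar Palatalization: [bothuge] → [bothuze]
  result: [bothuze]
Order 2 then 1:
  2 Velar Palatalization: [bothuke] → [bothuse]
  1 Voicing Between Vowels: no change — [bothuse]
  result: [bothuse]

1 then 2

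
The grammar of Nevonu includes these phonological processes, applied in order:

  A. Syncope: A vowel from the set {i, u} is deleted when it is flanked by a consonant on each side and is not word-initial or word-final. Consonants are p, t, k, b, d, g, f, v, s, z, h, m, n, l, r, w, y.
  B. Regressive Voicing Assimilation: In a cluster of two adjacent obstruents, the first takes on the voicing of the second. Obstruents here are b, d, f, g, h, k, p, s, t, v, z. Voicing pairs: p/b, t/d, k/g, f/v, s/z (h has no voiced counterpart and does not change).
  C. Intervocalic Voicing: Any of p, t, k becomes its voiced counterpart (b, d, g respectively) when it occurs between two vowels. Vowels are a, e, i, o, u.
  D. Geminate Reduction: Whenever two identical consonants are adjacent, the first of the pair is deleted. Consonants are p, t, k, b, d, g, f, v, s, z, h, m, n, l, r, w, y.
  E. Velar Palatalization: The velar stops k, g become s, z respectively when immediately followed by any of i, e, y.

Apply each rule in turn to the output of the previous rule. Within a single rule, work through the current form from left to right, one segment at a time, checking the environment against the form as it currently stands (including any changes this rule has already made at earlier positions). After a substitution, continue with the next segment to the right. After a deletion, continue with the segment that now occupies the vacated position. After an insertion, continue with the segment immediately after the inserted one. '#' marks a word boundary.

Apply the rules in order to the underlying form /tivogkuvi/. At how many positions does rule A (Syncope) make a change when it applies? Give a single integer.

2

A Syncope: [tivogkuvi] → [tvogkvi]
B Regressive Voicing Assimilation: [tvogkvi] → [dvokgvi]
C Intervocalic Voicing: no change — [dvokgvi]
D Geminate Reduction: no change — [dvokgvi]
E Velar Palatalization: no change — [dvokgvi]
Rule A changed 2 position(s).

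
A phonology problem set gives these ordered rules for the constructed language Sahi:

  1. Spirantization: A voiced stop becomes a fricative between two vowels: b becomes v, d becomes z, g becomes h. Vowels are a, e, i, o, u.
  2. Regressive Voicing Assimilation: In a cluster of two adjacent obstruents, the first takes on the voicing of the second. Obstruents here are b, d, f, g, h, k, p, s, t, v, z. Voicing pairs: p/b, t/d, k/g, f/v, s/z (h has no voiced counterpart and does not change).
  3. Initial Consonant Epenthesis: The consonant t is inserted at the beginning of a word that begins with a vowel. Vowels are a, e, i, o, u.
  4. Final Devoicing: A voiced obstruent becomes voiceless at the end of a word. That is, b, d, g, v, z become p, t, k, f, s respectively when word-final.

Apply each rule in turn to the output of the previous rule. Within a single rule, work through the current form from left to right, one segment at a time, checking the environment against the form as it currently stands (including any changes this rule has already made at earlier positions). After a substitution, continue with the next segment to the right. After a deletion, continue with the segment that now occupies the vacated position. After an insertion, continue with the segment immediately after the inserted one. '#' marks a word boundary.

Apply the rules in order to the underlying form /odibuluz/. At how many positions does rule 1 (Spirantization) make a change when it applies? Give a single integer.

1 Spirantization: [odibuluz] → [ozivuluz]
2 Regressive Voicing Assimilation: no change — [ozivuluz]
3 Initial Consonant Epenthesis: [ozivuluz] → [tozivuluz]
4 Final Devoicing: [tozivuluz] → [tozivulus]
Rule 1 changed 2 position(s).

2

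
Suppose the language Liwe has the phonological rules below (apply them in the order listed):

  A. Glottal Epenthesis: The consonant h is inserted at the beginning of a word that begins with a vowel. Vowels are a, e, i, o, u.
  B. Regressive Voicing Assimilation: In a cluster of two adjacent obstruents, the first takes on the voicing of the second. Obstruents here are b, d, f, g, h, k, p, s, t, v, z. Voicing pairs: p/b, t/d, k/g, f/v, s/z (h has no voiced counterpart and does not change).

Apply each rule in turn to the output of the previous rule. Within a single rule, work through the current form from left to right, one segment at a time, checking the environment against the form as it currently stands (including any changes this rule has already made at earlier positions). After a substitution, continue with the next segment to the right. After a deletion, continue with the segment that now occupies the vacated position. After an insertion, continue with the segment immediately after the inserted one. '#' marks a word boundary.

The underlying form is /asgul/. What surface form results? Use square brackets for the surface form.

A Glottal Epenthesis: [asgul] → [hasgul]
B Regressive Voicing Assimilation: [hasgul] → [hazgul]

[hazgul]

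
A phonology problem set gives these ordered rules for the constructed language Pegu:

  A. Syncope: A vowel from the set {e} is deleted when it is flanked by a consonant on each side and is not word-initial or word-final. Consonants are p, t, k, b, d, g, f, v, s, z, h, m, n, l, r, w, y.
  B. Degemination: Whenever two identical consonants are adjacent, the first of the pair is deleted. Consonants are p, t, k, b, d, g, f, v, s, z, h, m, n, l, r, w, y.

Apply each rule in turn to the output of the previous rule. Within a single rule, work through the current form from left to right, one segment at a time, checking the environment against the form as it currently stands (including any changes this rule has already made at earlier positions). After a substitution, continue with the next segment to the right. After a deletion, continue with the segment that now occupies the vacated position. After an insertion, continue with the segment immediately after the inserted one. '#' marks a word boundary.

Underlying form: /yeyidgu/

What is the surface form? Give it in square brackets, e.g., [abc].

[yidgu]

A Syncope: [yeyidgu] → [yyidgu]
B Degemination: [yyidgu] → [yidgu]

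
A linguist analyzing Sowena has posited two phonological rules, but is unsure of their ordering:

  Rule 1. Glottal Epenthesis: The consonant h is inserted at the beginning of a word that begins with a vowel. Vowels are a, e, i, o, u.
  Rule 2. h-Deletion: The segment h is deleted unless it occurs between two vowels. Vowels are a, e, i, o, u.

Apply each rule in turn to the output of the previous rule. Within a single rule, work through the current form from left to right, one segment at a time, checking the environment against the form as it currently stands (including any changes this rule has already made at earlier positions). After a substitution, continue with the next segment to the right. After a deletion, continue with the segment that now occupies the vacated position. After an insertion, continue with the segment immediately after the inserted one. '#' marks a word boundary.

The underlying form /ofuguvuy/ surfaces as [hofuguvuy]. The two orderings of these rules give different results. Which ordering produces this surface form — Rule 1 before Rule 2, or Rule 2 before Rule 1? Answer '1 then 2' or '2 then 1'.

2 then 1

Order 1 then 2:
  1 Glottal Epenthesis: [ofuguvuy] → [hofuguvuy]
  2 h-Deletion: [hofuguvuy] → [ofuguvuy]
  result: [ofuguvuy]
Order 2 then 1:
  2 h-Deletion: no change — [ofuguvuy]
  1 Glottal Epenthesis: [ofuguvuy] → [hofuguvuy]
  result: [hofuguvuy]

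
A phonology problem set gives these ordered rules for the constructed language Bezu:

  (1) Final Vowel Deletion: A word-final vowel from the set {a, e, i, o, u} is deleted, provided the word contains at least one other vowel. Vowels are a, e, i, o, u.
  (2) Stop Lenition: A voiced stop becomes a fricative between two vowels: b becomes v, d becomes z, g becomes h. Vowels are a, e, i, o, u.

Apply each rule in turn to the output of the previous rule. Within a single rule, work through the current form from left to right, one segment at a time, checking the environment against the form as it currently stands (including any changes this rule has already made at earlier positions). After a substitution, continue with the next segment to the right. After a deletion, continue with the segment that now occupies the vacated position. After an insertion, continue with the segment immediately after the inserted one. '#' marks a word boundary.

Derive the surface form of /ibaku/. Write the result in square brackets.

[ivak]

(1) Final Vowel Deletion: [ibaku] → [ibak]
(2) Stop Lenition: [ibak] → [ivak]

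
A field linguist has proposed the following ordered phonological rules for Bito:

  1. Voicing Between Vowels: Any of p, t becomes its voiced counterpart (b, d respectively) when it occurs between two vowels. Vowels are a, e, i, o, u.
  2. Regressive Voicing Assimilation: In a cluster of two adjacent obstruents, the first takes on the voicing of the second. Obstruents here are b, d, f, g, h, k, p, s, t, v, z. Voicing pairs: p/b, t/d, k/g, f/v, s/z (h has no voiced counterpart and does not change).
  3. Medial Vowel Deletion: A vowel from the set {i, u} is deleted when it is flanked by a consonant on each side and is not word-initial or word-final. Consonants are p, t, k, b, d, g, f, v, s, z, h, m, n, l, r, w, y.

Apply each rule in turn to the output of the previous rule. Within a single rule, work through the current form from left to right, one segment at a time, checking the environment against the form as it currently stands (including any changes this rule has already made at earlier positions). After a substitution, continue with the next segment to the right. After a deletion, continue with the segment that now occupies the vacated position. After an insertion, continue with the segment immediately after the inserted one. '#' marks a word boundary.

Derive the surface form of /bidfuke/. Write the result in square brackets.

1 Voicing Between Vowels: no change — [bidfuke]
2 Regressive Voicing Assimilation: [bidfuke] → [bitfuke]
3 Medial Vowel Deletion: [bitfuke] → [btfke]

[btfke]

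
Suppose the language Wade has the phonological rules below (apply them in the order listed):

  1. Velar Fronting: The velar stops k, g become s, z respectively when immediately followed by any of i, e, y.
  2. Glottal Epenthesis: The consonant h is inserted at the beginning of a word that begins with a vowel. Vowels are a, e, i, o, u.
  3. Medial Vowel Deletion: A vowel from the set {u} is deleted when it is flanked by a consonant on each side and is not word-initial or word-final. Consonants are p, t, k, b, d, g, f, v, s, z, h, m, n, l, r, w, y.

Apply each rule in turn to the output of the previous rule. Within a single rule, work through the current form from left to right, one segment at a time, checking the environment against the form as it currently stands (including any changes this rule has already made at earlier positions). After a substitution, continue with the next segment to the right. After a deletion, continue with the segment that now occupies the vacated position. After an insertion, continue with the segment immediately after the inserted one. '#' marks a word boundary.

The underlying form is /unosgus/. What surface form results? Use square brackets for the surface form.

1 Velar Fronting: no change — [unosgus]
2 Glottal Epenthesis: [unosgus] → [hunosgus]
3 Medial Vowel Deletion: [hunosgus] → [hnosgs]

[hnosgs]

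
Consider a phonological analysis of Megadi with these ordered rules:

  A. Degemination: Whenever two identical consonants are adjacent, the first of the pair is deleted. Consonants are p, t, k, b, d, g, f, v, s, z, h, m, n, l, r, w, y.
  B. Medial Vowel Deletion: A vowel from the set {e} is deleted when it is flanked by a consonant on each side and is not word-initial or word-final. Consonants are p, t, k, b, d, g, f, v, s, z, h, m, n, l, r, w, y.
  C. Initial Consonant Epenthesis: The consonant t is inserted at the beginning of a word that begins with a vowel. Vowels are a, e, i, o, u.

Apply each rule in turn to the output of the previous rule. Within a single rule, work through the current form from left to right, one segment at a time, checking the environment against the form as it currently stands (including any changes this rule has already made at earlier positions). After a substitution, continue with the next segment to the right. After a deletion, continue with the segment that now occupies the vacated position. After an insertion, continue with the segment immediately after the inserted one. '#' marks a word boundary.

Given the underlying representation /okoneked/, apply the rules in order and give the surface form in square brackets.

A Degemination: no change — [okoneked]
B Medial Vowel Deletion: [okoneked] → [okonkd]
C Initial Consonant Epenthesis: [okonkd] → [tokonkd]

[tokonkd]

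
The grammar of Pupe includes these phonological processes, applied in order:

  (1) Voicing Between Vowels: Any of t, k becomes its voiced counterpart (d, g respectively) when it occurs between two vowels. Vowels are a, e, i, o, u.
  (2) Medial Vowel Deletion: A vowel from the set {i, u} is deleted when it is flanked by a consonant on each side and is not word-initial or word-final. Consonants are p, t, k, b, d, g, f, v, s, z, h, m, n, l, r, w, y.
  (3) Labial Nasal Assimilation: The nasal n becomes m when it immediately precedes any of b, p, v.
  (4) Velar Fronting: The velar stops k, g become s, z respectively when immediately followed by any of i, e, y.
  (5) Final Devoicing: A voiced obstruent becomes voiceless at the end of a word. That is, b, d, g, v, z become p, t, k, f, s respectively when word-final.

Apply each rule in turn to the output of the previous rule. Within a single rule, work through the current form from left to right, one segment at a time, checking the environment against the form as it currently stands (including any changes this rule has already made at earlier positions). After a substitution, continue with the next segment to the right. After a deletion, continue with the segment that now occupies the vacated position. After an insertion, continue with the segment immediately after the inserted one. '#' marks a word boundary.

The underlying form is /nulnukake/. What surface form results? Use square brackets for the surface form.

[nlngaze]

(1) Voicing Between Vowels: [nulnukake] → [nulnugage]
(2) Medial Vowel Deletion: [nulnugage] → [nlngage]
(3) Labial Nasal Assimilation: no change — [nlngage]
(4) Velar Fronting: [nlngage] → [nlngaze]
(5) Final Devoicing: no change — [nlngaze]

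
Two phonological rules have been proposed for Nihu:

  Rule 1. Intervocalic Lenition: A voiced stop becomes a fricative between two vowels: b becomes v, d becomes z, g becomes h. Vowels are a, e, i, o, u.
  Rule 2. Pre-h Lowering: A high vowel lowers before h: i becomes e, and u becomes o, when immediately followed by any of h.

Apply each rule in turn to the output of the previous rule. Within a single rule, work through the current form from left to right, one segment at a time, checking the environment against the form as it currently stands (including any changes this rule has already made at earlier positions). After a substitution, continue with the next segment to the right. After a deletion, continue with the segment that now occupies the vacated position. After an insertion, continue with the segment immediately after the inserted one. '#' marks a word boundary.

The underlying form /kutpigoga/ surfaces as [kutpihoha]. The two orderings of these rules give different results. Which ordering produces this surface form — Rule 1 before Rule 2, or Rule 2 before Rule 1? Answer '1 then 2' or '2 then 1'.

2 then 1

Order 1 then 2:
  1 Intervocalic Lenition: [kutpigoga] → [kutpihoha]
  2 Pre-h Lowering: [kutpihoha] → [kutpehoha]
  result: [kutpehoha]
Order 2 then 1:
  2 Pre-h Lowering: no change — [kutpigoga]
  1 Intervocalic Lenition: [kutpigoga] → [kutpihoha]
  result: [kutpihoha]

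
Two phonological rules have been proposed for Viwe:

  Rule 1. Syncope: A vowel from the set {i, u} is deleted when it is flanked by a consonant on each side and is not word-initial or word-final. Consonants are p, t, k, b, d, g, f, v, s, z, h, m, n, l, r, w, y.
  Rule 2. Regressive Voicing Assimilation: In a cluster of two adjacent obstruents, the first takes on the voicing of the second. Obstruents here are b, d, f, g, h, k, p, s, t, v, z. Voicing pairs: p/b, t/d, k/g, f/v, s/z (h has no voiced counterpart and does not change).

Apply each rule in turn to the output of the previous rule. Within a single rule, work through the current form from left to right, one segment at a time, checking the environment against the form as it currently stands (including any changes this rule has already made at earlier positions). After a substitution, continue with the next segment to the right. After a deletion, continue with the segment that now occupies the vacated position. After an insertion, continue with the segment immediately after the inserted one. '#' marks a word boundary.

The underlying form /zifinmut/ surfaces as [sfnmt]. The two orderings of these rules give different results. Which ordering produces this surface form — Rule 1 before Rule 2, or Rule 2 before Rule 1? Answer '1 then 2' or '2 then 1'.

Order 1 then 2:
  1 Syncope: [zifinmut] → [zfnmt]
  2 Regressive Voicing Assimilation: [zfnmt] → [sfnmt]
  result: [sfnmt]
Order 2 then 1:
  2 Regressive Voicing Assimilation: no change — [zifinmut]
  1 Syncope: [zifinmut] → [zfnmt]
  result: [zfnmt]

1 then 2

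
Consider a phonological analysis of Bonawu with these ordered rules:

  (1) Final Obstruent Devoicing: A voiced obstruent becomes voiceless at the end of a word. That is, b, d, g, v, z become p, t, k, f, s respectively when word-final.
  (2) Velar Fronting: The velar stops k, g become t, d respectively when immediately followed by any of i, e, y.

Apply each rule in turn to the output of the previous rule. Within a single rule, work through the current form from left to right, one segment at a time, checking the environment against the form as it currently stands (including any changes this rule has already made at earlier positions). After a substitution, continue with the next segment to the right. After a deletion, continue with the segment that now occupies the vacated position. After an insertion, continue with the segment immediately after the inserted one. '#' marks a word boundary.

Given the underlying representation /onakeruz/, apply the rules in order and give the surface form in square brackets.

[onaterus]

(1) Final Obstruent Devoicing: [onakeruz] → [onakerus]
(2) Velar Fronting: [onakerus] → [onaterus]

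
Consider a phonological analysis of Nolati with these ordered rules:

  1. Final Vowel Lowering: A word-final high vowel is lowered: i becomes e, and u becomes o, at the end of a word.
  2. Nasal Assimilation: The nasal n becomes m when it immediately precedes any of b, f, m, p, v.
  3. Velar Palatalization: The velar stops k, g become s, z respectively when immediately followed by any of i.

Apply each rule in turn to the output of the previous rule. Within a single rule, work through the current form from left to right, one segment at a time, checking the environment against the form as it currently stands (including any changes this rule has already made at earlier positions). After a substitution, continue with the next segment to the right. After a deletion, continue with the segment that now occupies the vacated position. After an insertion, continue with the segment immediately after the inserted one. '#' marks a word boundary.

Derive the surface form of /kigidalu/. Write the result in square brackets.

[sizidalo]

1 Final Vowel Lowering: [kigidalu] → [kigidalo]
2 Nasal Assimilation: no change — [kigidalo]
3 Velar Palatalization: [kigidalo] → [sizidalo]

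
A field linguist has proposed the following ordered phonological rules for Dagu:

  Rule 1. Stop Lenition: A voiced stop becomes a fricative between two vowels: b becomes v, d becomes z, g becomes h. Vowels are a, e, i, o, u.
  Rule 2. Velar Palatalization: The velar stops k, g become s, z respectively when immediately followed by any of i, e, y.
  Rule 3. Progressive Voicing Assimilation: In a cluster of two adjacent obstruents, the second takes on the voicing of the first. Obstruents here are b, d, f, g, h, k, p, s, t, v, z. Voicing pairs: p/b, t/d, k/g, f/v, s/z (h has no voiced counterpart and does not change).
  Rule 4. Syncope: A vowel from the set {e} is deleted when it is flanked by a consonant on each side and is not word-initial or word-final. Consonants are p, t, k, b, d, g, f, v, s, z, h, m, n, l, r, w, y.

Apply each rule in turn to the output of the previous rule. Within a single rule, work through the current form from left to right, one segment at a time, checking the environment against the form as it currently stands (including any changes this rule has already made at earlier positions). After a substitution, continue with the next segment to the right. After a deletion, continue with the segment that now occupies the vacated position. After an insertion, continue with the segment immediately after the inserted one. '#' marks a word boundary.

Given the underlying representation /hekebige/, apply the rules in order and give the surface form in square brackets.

Rule 1 Stop Lenition: [hekebige] → [hekevihe]
Rule 2 Velar Palatalization: [hekevihe] → [hesevihe]
Rule 3 Progressive Voicing Assimilation: no change — [hesevihe]
Rule 4 Syncope: [hesevihe] → [hsvihe]

[hsvihe]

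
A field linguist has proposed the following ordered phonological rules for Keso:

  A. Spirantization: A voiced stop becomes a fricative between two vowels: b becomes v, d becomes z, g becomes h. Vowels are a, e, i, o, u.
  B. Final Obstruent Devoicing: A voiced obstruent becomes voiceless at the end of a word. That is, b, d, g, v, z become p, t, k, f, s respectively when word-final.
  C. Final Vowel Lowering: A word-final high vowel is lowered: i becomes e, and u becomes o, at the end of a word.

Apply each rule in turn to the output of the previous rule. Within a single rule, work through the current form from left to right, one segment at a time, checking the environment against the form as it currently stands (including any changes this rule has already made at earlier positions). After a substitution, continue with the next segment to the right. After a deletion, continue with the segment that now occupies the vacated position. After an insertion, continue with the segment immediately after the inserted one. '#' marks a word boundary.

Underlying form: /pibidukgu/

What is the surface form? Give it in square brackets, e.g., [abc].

[pivizukgo]

A Spirantization: [pibidukgu] → [pivizukgu]
B Final Obstruent Devoicing: no change — [pivizukgu]
C Final Vowel Lowering: [pivizukgu] → [pivizukgo]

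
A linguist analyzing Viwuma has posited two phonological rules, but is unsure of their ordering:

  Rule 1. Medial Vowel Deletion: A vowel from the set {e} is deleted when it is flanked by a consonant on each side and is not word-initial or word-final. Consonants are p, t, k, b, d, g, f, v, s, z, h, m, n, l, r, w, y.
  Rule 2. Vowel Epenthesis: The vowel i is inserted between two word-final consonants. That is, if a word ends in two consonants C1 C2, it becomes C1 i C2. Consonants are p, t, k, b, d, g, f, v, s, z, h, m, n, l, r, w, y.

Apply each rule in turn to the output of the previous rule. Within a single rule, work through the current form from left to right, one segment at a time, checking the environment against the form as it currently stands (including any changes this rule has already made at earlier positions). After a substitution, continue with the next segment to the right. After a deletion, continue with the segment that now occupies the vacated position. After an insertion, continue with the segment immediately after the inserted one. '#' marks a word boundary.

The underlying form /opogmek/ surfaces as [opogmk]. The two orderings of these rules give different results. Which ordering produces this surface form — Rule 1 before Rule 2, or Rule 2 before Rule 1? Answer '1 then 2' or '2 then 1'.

Order 1 then 2:
  1 Medial Vowel Deletion: [opogmek] → [opogmk]
  2 Vowel Epenthesis: [opogmk] → [opogmik]
  result: [opogmik]
Order 2 then 1:
  2 Vowel Epenthesis: no change — [opogmek]
  1 Medial Vowel Deletion: [opogmek] → [opogmk]
  result: [opogmk]

2 then 1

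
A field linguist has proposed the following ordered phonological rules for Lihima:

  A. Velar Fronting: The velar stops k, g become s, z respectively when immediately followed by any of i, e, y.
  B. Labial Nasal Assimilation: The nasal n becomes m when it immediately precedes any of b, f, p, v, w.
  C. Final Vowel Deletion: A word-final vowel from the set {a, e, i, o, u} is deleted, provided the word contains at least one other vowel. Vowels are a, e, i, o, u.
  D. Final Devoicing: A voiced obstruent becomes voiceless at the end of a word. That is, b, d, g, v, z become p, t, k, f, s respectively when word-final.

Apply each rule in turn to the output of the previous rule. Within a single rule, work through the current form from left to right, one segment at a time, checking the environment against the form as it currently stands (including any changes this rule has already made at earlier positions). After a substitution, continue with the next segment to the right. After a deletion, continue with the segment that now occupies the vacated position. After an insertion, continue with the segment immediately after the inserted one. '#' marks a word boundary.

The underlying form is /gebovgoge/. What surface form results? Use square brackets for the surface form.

[zebovgos]

A Velar Fronting: [gebovgoge] → [zebovgoze]
B Labial Nasal Assimilation: no change — [zebovgoze]
C Final Vowel Deletion: [zebovgoze] → [zebovgoz]
D Final Devoicing: [zebovgoz] → [zebovgos]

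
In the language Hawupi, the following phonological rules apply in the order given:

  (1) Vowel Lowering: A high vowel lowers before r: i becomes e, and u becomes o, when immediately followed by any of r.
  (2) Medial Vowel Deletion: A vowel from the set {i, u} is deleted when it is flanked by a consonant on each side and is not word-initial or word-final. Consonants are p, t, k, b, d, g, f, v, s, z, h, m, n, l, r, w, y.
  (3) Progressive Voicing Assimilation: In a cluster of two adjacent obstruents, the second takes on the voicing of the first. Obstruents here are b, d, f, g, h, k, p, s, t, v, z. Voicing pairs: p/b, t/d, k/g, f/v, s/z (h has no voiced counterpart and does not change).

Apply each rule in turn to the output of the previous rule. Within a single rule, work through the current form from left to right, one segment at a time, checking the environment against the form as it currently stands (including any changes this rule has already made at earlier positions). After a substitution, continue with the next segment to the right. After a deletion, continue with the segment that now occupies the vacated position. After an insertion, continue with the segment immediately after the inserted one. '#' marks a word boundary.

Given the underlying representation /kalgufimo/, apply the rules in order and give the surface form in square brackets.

[kalgvmo]

(1) Vowel Lowering: no change — [kalgufimo]
(2) Medial Vowel Deletion: [kalgufimo] → [kalgfmo]
(3) Progressive Voicing Assimilation: [kalgfmo] → [kalgvmo]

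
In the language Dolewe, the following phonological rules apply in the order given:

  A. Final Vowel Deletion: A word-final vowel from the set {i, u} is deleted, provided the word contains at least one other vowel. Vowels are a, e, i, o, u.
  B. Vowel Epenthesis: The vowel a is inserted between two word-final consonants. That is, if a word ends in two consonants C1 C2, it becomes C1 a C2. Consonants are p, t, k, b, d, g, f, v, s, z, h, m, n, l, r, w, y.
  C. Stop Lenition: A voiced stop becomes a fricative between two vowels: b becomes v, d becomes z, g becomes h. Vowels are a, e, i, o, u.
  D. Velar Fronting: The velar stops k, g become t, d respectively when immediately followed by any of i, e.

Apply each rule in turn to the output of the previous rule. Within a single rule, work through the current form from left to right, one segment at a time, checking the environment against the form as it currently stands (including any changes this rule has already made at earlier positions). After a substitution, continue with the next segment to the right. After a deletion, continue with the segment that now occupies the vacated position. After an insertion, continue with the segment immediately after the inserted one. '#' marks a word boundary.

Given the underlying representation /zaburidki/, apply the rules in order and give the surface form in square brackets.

A Final Vowel Deletion: [zaburidki] → [zaburidk]
B Vowel Epenthesis: [zaburidk] → [zaburidak]
C Stop Lenition: [zaburidak] → [zavurizak]
D Velar Fronting: no change — [zavurizak]

[zavurizak]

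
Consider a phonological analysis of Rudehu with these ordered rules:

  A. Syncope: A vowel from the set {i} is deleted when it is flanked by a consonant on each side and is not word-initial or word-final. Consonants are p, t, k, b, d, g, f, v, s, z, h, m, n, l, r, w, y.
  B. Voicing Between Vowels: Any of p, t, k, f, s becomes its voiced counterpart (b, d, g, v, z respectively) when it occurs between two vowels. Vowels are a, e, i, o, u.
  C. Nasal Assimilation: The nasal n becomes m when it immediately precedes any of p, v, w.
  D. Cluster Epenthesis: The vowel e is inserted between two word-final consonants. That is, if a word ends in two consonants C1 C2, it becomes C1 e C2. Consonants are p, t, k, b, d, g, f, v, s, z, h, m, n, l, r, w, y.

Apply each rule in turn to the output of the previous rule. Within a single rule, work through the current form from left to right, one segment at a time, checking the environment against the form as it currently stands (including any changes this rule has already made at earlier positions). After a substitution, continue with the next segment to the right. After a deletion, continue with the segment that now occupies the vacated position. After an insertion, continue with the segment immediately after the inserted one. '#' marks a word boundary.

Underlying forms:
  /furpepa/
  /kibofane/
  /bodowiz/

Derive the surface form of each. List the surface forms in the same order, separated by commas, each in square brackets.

/furpepa/:
  A Syncope: no change — [furpepa]
  B Voicing Between Vowels: [furpepa] → [furpeba]
  C Nasal Assimilation: no change — [furpeba]
  D Cluster Epenthesis: no change — [furpeba]
/kibofane/:
  A Syncope: [kibofane] → [kbofane]
  B Voicing Between Vowels: [kbofane] → [kbovane]
  C Nasal Assimilation: no change — [kbovane]
  D Cluster Epenthesis: no change — [kbovane]
/bodowiz/:
  A Syncope: [bodowiz] → [bodowz]
  B Voicing Between Vowels: no change — [bodowz]
  C Nasal Assimilation: no change — [bodowz]
  D Cluster Epenthesis: [bodowz] → [bodowez]

[furpeba], [kbovane], [bodowez]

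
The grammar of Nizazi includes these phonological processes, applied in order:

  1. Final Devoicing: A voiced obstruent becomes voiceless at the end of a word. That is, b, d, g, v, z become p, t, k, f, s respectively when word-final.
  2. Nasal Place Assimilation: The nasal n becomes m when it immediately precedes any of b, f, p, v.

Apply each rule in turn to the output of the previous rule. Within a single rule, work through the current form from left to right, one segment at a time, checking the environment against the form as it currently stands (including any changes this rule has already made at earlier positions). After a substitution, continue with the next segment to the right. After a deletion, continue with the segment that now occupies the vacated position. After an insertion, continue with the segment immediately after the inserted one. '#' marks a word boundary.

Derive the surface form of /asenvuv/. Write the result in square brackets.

1 Final Devoicing: [asenvuv] → [asenvuf]
2 Nasal Place Assimilation: [asenvuf] → [asemvuf]

[asemvuf]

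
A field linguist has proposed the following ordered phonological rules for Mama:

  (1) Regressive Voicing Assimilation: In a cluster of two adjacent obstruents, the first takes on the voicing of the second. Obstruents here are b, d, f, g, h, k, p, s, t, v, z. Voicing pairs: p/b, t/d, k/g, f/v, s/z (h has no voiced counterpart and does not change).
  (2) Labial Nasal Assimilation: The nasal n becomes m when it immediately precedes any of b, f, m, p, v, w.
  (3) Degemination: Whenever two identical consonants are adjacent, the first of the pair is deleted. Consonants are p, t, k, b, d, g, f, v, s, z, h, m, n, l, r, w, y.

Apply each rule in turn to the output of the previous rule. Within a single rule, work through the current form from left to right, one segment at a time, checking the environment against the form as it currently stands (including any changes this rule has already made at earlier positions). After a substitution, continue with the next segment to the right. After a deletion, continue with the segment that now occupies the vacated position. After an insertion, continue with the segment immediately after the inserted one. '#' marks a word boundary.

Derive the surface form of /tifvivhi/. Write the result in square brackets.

(1) Regressive Voicing Assimilation: [tifvivhi] → [tivvifhi]
(2) Labial Nasal Assimilation: no change — [tivvifhi]
(3) Degemination: [tivvifhi] → [tivifhi]

[tivifhi]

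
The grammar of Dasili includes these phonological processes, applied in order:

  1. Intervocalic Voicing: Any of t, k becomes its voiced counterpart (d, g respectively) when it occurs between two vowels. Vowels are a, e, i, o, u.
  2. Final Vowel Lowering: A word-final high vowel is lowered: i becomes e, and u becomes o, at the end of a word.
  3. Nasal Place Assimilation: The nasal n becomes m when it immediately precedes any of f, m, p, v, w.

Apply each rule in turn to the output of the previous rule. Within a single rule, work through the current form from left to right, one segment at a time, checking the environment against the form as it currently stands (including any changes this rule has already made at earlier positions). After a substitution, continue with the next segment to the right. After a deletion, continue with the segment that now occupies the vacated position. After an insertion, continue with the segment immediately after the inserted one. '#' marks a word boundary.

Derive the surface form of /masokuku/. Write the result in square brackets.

1 Intervocalic Voicing: [masokuku] → [masogugu]
2 Final Vowel Lowering: [masogugu] → [masogugo]
3 Nasal Place Assimilation: no change — [masogugo]

[masogugo]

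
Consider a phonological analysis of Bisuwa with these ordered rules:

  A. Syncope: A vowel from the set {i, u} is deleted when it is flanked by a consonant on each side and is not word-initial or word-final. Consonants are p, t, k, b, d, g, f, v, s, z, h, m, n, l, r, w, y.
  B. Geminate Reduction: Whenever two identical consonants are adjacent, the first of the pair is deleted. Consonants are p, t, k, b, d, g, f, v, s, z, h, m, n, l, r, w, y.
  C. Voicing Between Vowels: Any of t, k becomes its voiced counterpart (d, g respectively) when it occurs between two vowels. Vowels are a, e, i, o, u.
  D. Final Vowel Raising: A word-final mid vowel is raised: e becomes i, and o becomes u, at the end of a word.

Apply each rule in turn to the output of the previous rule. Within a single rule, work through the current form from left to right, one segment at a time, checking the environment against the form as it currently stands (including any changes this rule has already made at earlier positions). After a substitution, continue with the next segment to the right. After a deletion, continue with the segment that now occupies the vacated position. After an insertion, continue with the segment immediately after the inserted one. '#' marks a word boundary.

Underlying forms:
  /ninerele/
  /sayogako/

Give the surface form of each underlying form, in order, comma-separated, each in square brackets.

/ninerele/:
  A Syncope: [ninerele] → [nnerele]
  B Geminate Reduction: [nnerele] → [nerele]
  C Voicing Between Vowels: no change — [nerele]
  D Final Vowel Raising: [nerele] → [nereli]
/sayogako/:
  A Syncope: no change — [sayogako]
  B Geminate Reduction: no change — [sayogako]
  C Voicing Between Vowels: [sayogako] → [sayogago]
  D Final Vowel Raising: [sayogago] → [sayogagu]

[nereli], [sayogagu]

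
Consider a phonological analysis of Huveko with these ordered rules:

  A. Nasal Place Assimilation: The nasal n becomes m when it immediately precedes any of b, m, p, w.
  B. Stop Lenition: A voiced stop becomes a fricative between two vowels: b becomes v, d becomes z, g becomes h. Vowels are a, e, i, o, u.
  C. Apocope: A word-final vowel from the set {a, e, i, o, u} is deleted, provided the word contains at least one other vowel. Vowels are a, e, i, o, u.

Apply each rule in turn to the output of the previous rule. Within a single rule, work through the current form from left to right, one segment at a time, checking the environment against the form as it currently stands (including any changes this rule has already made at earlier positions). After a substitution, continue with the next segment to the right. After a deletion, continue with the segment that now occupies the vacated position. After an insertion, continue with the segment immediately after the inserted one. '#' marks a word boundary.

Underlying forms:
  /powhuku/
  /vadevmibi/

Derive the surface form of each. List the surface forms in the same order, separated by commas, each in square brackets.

[powhuk], [vazevmiv]

/powhuku/:
  A Nasal Place Assimilation: no change — [powhuku]
  B Stop Lenition: no change — [powhuku]
  C Apocope: [powhuku] → [powhuk]
/vadevmibi/:
  A Nasal Place Assimilation: no change — [vadevmibi]
  B Stop Lenition: [vadevmibi] → [vazevmivi]
  C Apocope: [vazevmivi] → [vazevmiv]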